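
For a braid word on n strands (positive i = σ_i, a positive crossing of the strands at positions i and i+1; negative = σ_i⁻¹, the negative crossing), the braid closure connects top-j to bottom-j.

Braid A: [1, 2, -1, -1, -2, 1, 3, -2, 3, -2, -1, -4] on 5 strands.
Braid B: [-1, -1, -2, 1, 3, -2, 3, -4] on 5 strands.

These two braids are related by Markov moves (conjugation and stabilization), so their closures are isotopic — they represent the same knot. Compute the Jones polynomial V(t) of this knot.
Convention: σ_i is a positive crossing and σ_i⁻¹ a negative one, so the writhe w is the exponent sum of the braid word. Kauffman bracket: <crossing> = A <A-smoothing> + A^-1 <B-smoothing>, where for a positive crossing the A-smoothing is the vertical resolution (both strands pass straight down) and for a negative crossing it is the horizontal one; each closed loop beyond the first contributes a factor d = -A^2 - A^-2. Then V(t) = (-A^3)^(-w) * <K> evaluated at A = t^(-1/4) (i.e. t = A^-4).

Markov-equivalent braids have isotopic closures, hence identical knot invariants. Strip the Markov moves from each word to reach a common short braid β, then compute V(t) once on β.
Braid A: s1 s2 s1^-1 s1^-1 s2^-1 s1 s3 s2^-1 s3 s2^-1 s1^-1 s4^-1 on 5 strands reduces by inverse Markov moves (closure unchanged at each step):
  Destabilize: the word has the form β·s4^-1 where s4^-1 occurs only as the final letter (β ∈ B_4); drop it and the last strand → 4 strands.
  Deconjugate: the word is γ·β·γ⁻¹ with γ = s1 s2 (prefix) and γ⁻¹ = s2^-1 s1^-1 (suffix); strip both.
Reduced to β = s1^-1 s1^-1 s2^-1 s1 s3 s2^-1 s3 on 4 strands, 7 crossings.
Braid B: s1^-1 s1^-1 s2^-1 s1 s3 s2^-1 s3 s4^-1 on 5 strands reduces by inverse Markov moves (closure unchanged at each step):
  Destabilize: the word has the form β·s4^-1 where s4^-1 occurs only as the final letter (β ∈ B_4); drop it and the last strand → 4 strands.
Reduced to β = s1^-1 s1^-1 s2^-1 s1 s3 s2^-1 s3 on 4 strands, 7 crossings.
Both give the same β = s1^-1 s1^-1 s2^-1 s1 s3 s2^-1 s3 on 4 strands, so one state sum suffices:
Braid: s1^-1 s1^-1 s2^-1 s1 s3 s2^-1 s3 on 4 strands, 7 crossings.
Writhe w = (#positive) - (#negative) = 3 - 4 = -1.
State-sum expansion of <K>. There are 2^7 = 128 states.
Each crossing splits two ways (0=vertical, 1=horizontal). The state's weight is A^(#A-smoothings - #B-smoothings) * d^(loops - 1).
Tabulate the states by total A-exponent and number of loops L (A-exp: L × count):
  A^7: L=4 ×1
  A^5: L=3 ×7
  A^3: L=2 ×17, L=4 ×4
  A^1: L=1 ×14, L=3 ×20, L=5 ×1
  A^-1: L=2 ×27, L=4 ×8
  A^-3: L=1 ×5, L=3 ×15, L=5 ×1
  A^-5: L=2 ×4, L=4 ×3
  A^-7: L=3 ×1
Each group contributes A^e * Σ count * d^(L-1):
Powers of d = -A^2 - A^-2: d^2 = A^4 + 2 + A^-4; d^3 = -A^6 - 3*A^2 - 3*A^-2 - A^-6; d^4 = A^8 + 4*A^4 + 6 + 4*A^-4 + A^-8.
  A^7 * (d^3) = -A^13 - 3*A^9 - 3*A^5 - A
  A^5 * (7*d^2) = 7*A^9 + 14*A^5 + 7*A
  A^3 * (17*d + 4*d^3) = -4*A^9 - 29*A^5 - 29*A - 4*A^-3
  A^1 * (14 + 20*d^2 + d^4) = A^9 + 24*A^5 + 60*A + 24*A^-3 + A^-7
  A^-1 * (27*d + 8*d^3) = -8*A^5 - 51*A - 51*A^-3 - 8*A^-7
  A^-3 * (5 + 15*d^2 + d^4) = A^5 + 19*A + 41*A^-3 + 19*A^-7 + A^-11
  A^-5 * (4*d + 3*d^3) = -3*A - 13*A^-3 - 13*A^-7 - 3*A^-11
  A^-7 * (d^2) = A^-3 + 2*A^-7 + A^-11
Summing the groups: <K> = -A^13 + A^9 - A^5 + 2*A - 2*A^-3 + A^-7 - A^-11
Normalise by the writhe: (-A^3)^(-w) = (-A^3)^(1) = -A^3, so f(A) = -A^3 * <K> = A^16 - A^12 + A^8 - 2*A^4 + 2 - A^-4 + A^-8.
Substitute A = t^(-1/4), i.e. A^e → t^(-e/4): V(t) = t^2 - t + 2 - 2*t^-1 + t^-2 - t^-3 + t^-4

Answer: t^2 - t + 2 - 2*t^-1 + t^-2 - t^-3 + t^-4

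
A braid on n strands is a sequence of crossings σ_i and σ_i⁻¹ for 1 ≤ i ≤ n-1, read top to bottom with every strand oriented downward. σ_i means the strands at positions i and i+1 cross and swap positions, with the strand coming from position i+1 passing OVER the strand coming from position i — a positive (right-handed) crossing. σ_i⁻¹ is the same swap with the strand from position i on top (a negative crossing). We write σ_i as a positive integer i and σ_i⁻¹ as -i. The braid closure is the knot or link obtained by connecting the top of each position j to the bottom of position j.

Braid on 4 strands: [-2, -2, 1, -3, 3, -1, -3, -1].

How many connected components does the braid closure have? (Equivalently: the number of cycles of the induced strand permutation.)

2

Derivation:
Track the strand permutation on 4 strands, starting from identity.
  step 1: s2^-1 swaps positions 2,3 -> [1 3 2 4]
  step 2: s2^-1 swaps positions 2,3 -> [1 2 3 4]
  step 3: s1 swaps positions 1,2 -> [2 1 3 4]
  step 4: s3^-1 swaps positions 3,4 -> [2 1 4 3]
  step 5: s3 swaps positions 3,4 -> [2 1 3 4]
  step 6: s1^-1 swaps positions 1,2 -> [1 2 3 4]
  step 7: s3^-1 swaps positions 3,4 -> [1 2 4 3]
  step 8: s1^-1 swaps positions 1,2 -> [2 1 4 3]
Final permutation (position -> original strand): [2 1 4 3]
Closure components = cycle count of this permutation = 2.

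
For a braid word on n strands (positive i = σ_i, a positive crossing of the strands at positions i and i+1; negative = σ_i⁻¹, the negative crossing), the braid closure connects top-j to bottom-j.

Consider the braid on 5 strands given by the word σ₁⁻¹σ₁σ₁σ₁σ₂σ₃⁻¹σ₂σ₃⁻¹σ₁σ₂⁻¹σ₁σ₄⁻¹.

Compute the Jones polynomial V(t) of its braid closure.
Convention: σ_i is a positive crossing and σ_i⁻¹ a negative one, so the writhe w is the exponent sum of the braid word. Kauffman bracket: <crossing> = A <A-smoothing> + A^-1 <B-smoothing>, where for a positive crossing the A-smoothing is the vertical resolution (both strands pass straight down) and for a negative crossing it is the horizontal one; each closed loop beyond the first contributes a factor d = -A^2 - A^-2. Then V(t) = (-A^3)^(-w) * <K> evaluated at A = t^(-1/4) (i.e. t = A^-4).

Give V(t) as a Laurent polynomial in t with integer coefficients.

t^7 - 2*t^6 + 3*t^5 - 4*t^4 + 4*t^3 - 4*t^2 + 3*t - 1 + t^-1

Derivation:
The presented braid s1^-1 s1 s1 s1 s2 s3^-1 s2 s3^-1 s1 s2^-1 s1 s4^-1 on 5 strands reduces by inverse Markov moves (closure unchanged at each step):
  Destabilize: the word has the form β·s4^-1 where s4^-1 occurs only as the final letter (β ∈ B_4); drop it and the last strand → 4 strands.
  Deconjugate: the word is γ·β·γ⁻¹ with γ = s1^-1 (prefix) and γ⁻¹ = s1 (suffix); strip both.
Reduced to β = s1 s1 s1 s2 s3^-1 s2 s3^-1 s1 s2^-1 on 4 strands, 9 crossings.
Compute on β:
Braid: s1 s1 s1 s2 s3^-1 s2 s3^-1 s1 s2^-1 on 4 strands, 9 crossings.
Writhe w = (#positive) - (#negative) = 6 - 3 = 3.
State-sum expansion of <K>. There are 2^9 = 512 states.
For each crossing: s=0 is the vertical smoothing, s=1 horizontal. Crossing k contributes A^(sign_k * (1 - 2*s_k)); loop factor d = -A^2 - A^-2.
Tabulate the states by total A-exponent and number of loops L (A-exp: L × count):
  A^9: L=3 ×1
  A^7: L=2 ×7, L=4 ×2
  A^5: L=1 ×12, L=3 ×24
  A^3: L=2 ×66, L=4 ×18
  A^1: L=1 ×35, L=3 ×84, L=5 ×7
  A^-1: L=2 ×73, L=4 ×52, L=6 ×1
  A^-3: L=3 ×68, L=5 ×16
  A^-5: L=4 ×34, L=6 ×2
  A^-7: L=5 ×9
  A^-9: L=6 ×1
Each group contributes A^e * Σ count * d^(L-1):
Powers of d = -A^2 - A^-2: d^2 = A^4 + 2 + A^-4; d^3 = -A^6 - 3*A^2 - 3*A^-2 - A^-6; d^4 = A^8 + 4*A^4 + 6 + 4*A^-4 + A^-8; d^5 = -A^10 - 5*A^6 - 10*A^2 - 10*A^-2 - 5*A^-6 - A^-10.
  A^9 * (d^2) = A^13 + 2*A^9 + A^5
  A^7 * (7*d + 2*d^3) = -2*A^13 - 13*A^9 - 13*A^5 - 2*A
  A^5 * (12 + 24*d^2) = 24*A^9 + 60*A^5 + 24*A
  A^3 * (66*d + 18*d^3) = -18*A^9 - 120*A^5 - 120*A - 18*A^-3
  A^1 * (35 + 84*d^2 + 7*d^4) = 7*A^9 + 112*A^5 + 245*A + 112*A^-3 + 7*A^-7
  A^-1 * (73*d + 52*d^3 + d^5) = -A^9 - 57*A^5 - 239*A - 239*A^-3 - 57*A^-7 - A^-11
  A^-3 * (68*d^2 + 16*d^4) = 16*A^5 + 132*A + 232*A^-3 + 132*A^-7 + 16*A^-11
  A^-5 * (34*d^3 + 2*d^5) = -2*A^5 - 44*A - 122*A^-3 - 122*A^-7 - 44*A^-11 - 2*A^-15
  A^-7 * (9*d^4) = 9*A + 36*A^-3 + 54*A^-7 + 36*A^-11 + 9*A^-15
  A^-9 * (d^5) = -A - 5*A^-3 - 10*A^-7 - 10*A^-11 - 5*A^-15 - A^-19
Summing the groups: <K> = -A^13 + A^9 - 3*A^5 + 4*A - 4*A^-3 + 4*A^-7 - 3*A^-11 + 2*A^-15 - A^-19
Normalise by the writhe: (-A^3)^(-w) = (-A^3)^(-3) = -A^-9, so f(A) = -A^-9 * <K> = A^4 - 1 + 3*A^-4 - 4*A^-8 + 4*A^-12 - 4*A^-16 + 3*A^-20 - 2*A^-24 + A^-28.
Substitute A = t^(-1/4), i.e. A^e → t^(-e/4): V(t) = t^7 - 2*t^6 + 3*t^5 - 4*t^4 + 4*t^3 - 4*t^2 + 3*t - 1 + t^-1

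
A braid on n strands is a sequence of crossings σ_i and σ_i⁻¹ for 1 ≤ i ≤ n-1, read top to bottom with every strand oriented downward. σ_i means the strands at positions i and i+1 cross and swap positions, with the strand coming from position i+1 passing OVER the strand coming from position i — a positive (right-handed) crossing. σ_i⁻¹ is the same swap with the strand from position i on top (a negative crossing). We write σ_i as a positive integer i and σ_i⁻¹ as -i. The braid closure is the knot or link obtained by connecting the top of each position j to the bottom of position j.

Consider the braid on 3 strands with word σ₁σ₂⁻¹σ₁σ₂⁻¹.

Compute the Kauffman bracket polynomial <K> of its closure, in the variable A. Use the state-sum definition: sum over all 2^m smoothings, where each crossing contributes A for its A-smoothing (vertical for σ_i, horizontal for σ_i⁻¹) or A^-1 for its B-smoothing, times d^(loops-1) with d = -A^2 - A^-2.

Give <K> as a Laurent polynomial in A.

A^8 - A^4 + 1 - A^-4 + A^-8

Derivation:
Braid: s1 s2^-1 s1 s2^-1 on 3 strands, 4 crossings.
Writhe w = (#positive) - (#negative) = 2 - 2 = 0.
Enumerate smoothing states for the bracket polynomial. There are 2^4 = 16 states.
For each crossing: s=0 is the vertical smoothing, s=1 horizontal. Crossing k contributes A^(sign_k * (1 - 2*s_k)); loop factor d = -A^2 - A^-2.
  state 0000: A-exp=+0, loops=3, term = A^0 * d^2
  state 0001: A-exp=+2, loops=2, term = A^2 * d^1
  state 0010: A-exp=-2, loops=2, term = A^-2 * d^1
  state 0011: A-exp=+0, loops=1, term = A^0 * d^0
  state 0100: A-exp=+2, loops=2, term = A^2 * d^1
  state 0101: A-exp=+4, loops=3, term = A^4 * d^2
  state 0110: A-exp=+0, loops=1, term = A^0 * d^0
  state 0111: A-exp=+2, loops=2, term = A^2 * d^1
  state 1000: A-exp=-2, loops=2, term = A^-2 * d^1
  state 1001: A-exp=+0, loops=1, term = A^0 * d^0
  state 1010: A-exp=-4, loops=3, term = A^-4 * d^2
  state 1011: A-exp=-2, loops=2, term = A^-2 * d^1
  state 1100: A-exp=+0, loops=1, term = A^0 * d^0
  state 1101: A-exp=+2, loops=2, term = A^2 * d^1
  state 1110: A-exp=-2, loops=2, term = A^-2 * d^1
  state 1111: A-exp=+0, loops=1, term = A^0 * d^0
Collect the terms by A-exponent (count of states per loop number):
Powers of d = -A^2 - A^-2: d^2 = A^4 + 2 + A^-4.
  A^4 * (d^2) = A^8 + 2*A^4 + 1
  A^2 * (4*d) = -4*A^4 - 4
  A^0 * (5 + d^2) = A^4 + 7 + A^-4
  A^-2 * (4*d) = -4 - 4*A^-4
  A^-4 * (d^2) = 1 + 2*A^-4 + A^-8
Summing the groups: <K> = A^8 - A^4 + 1 - A^-4 + A^-8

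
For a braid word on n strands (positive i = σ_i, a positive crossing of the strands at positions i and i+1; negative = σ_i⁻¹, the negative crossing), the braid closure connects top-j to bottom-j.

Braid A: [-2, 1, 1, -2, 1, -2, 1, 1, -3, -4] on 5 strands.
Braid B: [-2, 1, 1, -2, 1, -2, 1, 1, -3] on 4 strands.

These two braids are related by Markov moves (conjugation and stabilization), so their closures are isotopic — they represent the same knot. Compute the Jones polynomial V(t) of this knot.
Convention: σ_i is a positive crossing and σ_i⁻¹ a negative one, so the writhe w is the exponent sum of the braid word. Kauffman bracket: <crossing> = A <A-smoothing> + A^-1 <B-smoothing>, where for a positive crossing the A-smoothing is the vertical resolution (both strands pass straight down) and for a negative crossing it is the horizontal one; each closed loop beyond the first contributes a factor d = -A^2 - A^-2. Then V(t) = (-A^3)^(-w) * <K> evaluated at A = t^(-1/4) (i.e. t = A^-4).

Markov-equivalent braids have isotopic closures, hence identical knot invariants. Strip the Markov moves from each word to reach a common short braid β, then compute V(t) once on β.
Braid A: s2^-1 s1 s1 s2^-1 s1 s2^-1 s1 s1 s3^-1 s4^-1 on 5 strands reduces by inverse Markov moves (closure unchanged at each step):
  Destabilize: the word has the form β·s4^-1 where s4^-1 occurs only as the final letter (β ∈ B_4); drop it and the last strand → 4 strands.
  Destabilize: the word has the form β·s3^-1 where s3^-1 occurs only as the final letter (β ∈ B_3); drop it and the last strand → 3 strands.
Reduced to β = s2^-1 s1 s1 s2^-1 s1 s2^-1 s1 s1 on 3 strands, 8 crossings.
Braid B: s2^-1 s1 s1 s2^-1 s1 s2^-1 s1 s1 s3^-1 on 4 strands reduces by inverse Markov moves (closure unchanged at each step):
  Destabilize: the word has the form β·s3^-1 where s3^-1 occurs only as the final letter (β ∈ B_3); drop it and the last strand → 3 strands.
Reduced to β = s2^-1 s1 s1 s2^-1 s1 s2^-1 s1 s1 on 3 strands, 8 crossings.
Both give the same β = s2^-1 s1 s1 s2^-1 s1 s2^-1 s1 s1 on 3 strands, so one state sum suffices:
Braid: s2^-1 s1 s1 s2^-1 s1 s2^-1 s1 s1 on 3 strands, 8 crossings.
Writhe w = (#positive) - (#negative) = 5 - 3 = 2.
Enumerate smoothing states for the bracket polynomial. There are 2^8 = 256 states.
For each crossing: s=0 is the vertical smoothing, s=1 horizontal. Crossing k contributes A^(sign_k * (1 - 2*s_k)); loop factor d = -A^2 - A^-2.
Tabulate the states by total A-exponent and number of loops L (A-exp: L × count):
  A^8: L=4 ×1
  A^6: L=3 ×8
  A^4: L=2 ×26, L=4 ×2
  A^2: L=1 ×35, L=3 ×21
  A^0: L=2 ×63, L=4 ×7
  A^-2: L=3 ×55, L=5 ×1
  A^-4: L=4 ×28
  A^-6: L=5 ×8
  A^-8: L=6 ×1
Each group contributes A^e * Σ count * d^(L-1):
Powers of d = -A^2 - A^-2: d^2 = A^4 + 2 + A^-4; d^3 = -A^6 - 3*A^2 - 3*A^-2 - A^-6; d^4 = A^8 + 4*A^4 + 6 + 4*A^-4 + A^-8; d^5 = -A^10 - 5*A^6 - 10*A^2 - 10*A^-2 - 5*A^-6 - A^-10.
  A^8 * (d^3) = -A^14 - 3*A^10 - 3*A^6 - A^2
  A^6 * (8*d^2) = 8*A^10 + 16*A^6 + 8*A^2
  A^4 * (26*d + 2*d^3) = -2*A^10 - 32*A^6 - 32*A^2 - 2*A^-2
  A^2 * (35 + 21*d^2) = 21*A^6 + 77*A^2 + 21*A^-2
  A^0 * (63*d + 7*d^3) = -7*A^6 - 84*A^2 - 84*A^-2 - 7*A^-6
  A^-2 * (55*d^2 + d^4) = A^6 + 59*A^2 + 116*A^-2 + 59*A^-6 + A^-10
  A^-4 * (28*d^3) = -28*A^2 - 84*A^-2 - 84*A^-6 - 28*A^-10
  A^-6 * (8*d^4) = 8*A^2 + 32*A^-2 + 48*A^-6 + 32*A^-10 + 8*A^-14
  A^-8 * (d^5) = -A^2 - 5*A^-2 - 10*A^-6 - 10*A^-10 - 5*A^-14 - A^-18
Summing the groups: <K> = -A^14 + 3*A^10 - 4*A^6 + 6*A^2 - 6*A^-2 + 6*A^-6 - 5*A^-10 + 3*A^-14 - A^-18
Normalise by the writhe: (-A^3)^(-w) = (-A^3)^(-2) = A^-6, so f(A) = A^-6 * <K> = -A^8 + 3*A^4 - 4 + 6*A^-4 - 6*A^-8 + 6*A^-12 - 5*A^-16 + 3*A^-20 - A^-24.
Substitute A = t^(-1/4), i.e. A^e → t^(-e/4): V(t) = -t^6 + 3*t^5 - 5*t^4 + 6*t^3 - 6*t^2 + 6*t - 4 + 3*t^-1 - t^-2

Answer: -t^6 + 3*t^5 - 5*t^4 + 6*t^3 - 6*t^2 + 6*t - 4 + 3*t^-1 - t^-2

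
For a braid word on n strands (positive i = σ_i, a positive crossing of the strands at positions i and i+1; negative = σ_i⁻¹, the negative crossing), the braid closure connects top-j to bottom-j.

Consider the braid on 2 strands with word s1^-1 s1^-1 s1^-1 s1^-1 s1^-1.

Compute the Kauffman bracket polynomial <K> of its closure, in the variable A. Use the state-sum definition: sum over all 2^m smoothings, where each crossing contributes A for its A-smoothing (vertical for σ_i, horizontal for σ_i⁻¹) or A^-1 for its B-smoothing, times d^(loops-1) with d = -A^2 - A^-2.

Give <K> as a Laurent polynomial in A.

A^13 - A^9 + A^5 - A - A^-7

Derivation:
Braid: s1^-1 s1^-1 s1^-1 s1^-1 s1^-1 on 2 strands, 5 crossings.
Writhe w = (#positive) - (#negative) = 0 - 5 = -5.
Computing the Kauffman bracket via state sum. There are 2^5 = 32 states.
For each crossing: s=0 is the vertical smoothing, s=1 horizontal. Crossing k contributes A^(sign_k * (1 - 2*s_k)); loop factor d = -A^2 - A^-2.
  state 00000: A-exp=-5, loops=2, term = A^-5 * d^1
  state 00001: A-exp=-3, loops=1, term = A^-3 * d^0
  state 00010: A-exp=-3, loops=1, term = A^-3 * d^0
  state 00011: A-exp=-1, loops=2, term = A^-1 * d^1
  state 00100: A-exp=-3, loops=1, term = A^-3 * d^0
  state 00101: A-exp=-1, loops=2, term = A^-1 * d^1
  state 00110: A-exp=-1, loops=2, term = A^-1 * d^1
  state 00111: A-exp=+1, loops=3, term = A^1 * d^2
  state 01000: A-exp=-3, loops=1, term = A^-3 * d^0
  state 01001: A-exp=-1, loops=2, term = A^-1 * d^1
  state 01010: A-exp=-1, loops=2, term = A^-1 * d^1
  state 01011: A-exp=+1, loops=3, term = A^1 * d^2
  state 01100: A-exp=-1, loops=2, term = A^-1 * d^1
  state 01101: A-exp=+1, loops=3, term = A^1 * d^2
  state 01110: A-exp=+1, loops=3, term = A^1 * d^2
  state 01111: A-exp=+3, loops=4, term = A^3 * d^3
  state 10000: A-exp=-3, loops=1, term = A^-3 * d^0
  state 10001: A-exp=-1, loops=2, term = A^-1 * d^1
  state 10010: A-exp=-1, loops=2, term = A^-1 * d^1
  state 10011: A-exp=+1, loops=3, term = A^1 * d^2
  state 10100: A-exp=-1, loops=2, term = A^-1 * d^1
  state 10101: A-exp=+1, loops=3, term = A^1 * d^2
  state 10110: A-exp=+1, loops=3, term = A^1 * d^2
  state 10111: A-exp=+3, loops=4, term = A^3 * d^3
  state 11000: A-exp=-1, loops=2, term = A^-1 * d^1
  state 11001: A-exp=+1, loops=3, term = A^1 * d^2
  state 11010: A-exp=+1, loops=3, term = A^1 * d^2
  state 11011: A-exp=+3, loops=4, term = A^3 * d^3
  state 11100: A-exp=+1, loops=3, term = A^1 * d^2
  state 11101: A-exp=+3, loops=4, term = A^3 * d^3
  state 11110: A-exp=+3, loops=4, term = A^3 * d^3
  state 11111: A-exp=+5, loops=5, term = A^5 * d^4
Collect the terms by A-exponent (count of states per loop number):
Powers of d = -A^2 - A^-2: d^2 = A^4 + 2 + A^-4; d^3 = -A^6 - 3*A^2 - 3*A^-2 - A^-6; d^4 = A^8 + 4*A^4 + 6 + 4*A^-4 + A^-8.
  A^5 * (d^4) = A^13 + 4*A^9 + 6*A^5 + 4*A + A^-3
  A^3 * (5*d^3) = -5*A^9 - 15*A^5 - 15*A - 5*A^-3
  A^1 * (10*d^2) = 10*A^5 + 20*A + 10*A^-3
  A^-1 * (10*d) = -10*A - 10*A^-3
  A^-3 * (5) = 5*A^-3
  A^-5 * (d) = -A^-3 - A^-7
Summing the groups: <K> = A^13 - A^9 + A^5 - A - A^-7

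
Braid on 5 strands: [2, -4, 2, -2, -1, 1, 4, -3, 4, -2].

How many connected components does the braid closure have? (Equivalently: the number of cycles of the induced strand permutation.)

Track the strand permutation on 5 strands, starting from identity.
  step 1: s2 swaps positions 2,3 -> [1 3 2 4 5]
  step 2: s4^-1 swaps positions 4,5 -> [1 3 2 5 4]
  step 3: s2 swaps positions 2,3 -> [1 2 3 5 4]
  step 4: s2^-1 swaps positions 2,3 -> [1 3 2 5 4]
  step 5: s1^-1 swaps positions 1,2 -> [3 1 2 5 4]
  step 6: s1 swaps positions 1,2 -> [1 3 2 5 4]
  step 7: s4 swaps positions 4,5 -> [1 3 2 4 5]
  step 8: s3^-1 swaps positions 3,4 -> [1 3 4 2 5]
  step 9: s4 swaps positions 4,5 -> [1 3 4 5 2]
  step 10: s2^-1 swaps positions 2,3 -> [1 4 3 5 2]
Final permutation (position -> original strand): [1 4 3 5 2]
Closure components = cycle count of this permutation = 3.

Answer: 3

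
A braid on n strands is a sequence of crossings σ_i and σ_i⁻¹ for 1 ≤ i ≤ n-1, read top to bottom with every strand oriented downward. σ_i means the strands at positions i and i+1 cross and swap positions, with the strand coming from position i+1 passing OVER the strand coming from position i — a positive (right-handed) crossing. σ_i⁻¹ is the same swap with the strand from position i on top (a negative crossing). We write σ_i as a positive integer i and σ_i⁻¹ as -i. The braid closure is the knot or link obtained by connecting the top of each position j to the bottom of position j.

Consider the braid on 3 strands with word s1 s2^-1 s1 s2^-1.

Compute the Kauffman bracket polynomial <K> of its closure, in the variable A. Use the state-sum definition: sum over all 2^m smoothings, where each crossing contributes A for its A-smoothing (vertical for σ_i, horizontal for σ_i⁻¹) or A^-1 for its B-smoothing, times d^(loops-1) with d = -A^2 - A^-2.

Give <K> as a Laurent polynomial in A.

Braid: s1 s2^-1 s1 s2^-1 on 3 strands, 4 crossings.
Writhe w = (#positive) - (#negative) = 2 - 2 = 0.
Computing the Kauffman bracket via state sum. There are 2^4 = 16 states.
Each crossing splits two ways (0=vertical, 1=horizontal). The state's weight is A^(#A-smoothings - #B-smoothings) * d^(loops - 1).
  state 0000: A-exp=+0, loops=3, term = A^0 * d^2
  state 0001: A-exp=+2, loops=2, term = A^2 * d^1
  state 0010: A-exp=-2, loops=2, term = A^-2 * d^1
  state 0011: A-exp=+0, loops=1, term = A^0 * d^0
  state 0100: A-exp=+2, loops=2, term = A^2 * d^1
  state 0101: A-exp=+4, loops=3, term = A^4 * d^2
  state 0110: A-exp=+0, loops=1, term = A^0 * d^0
  state 0111: A-exp=+2, loops=2, term = A^2 * d^1
  state 1000: A-exp=-2, loops=2, term = A^-2 * d^1
  state 1001: A-exp=+0, loops=1, term = A^0 * d^0
  state 1010: A-exp=-4, loops=3, term = A^-4 * d^2
  state 1011: A-exp=-2, loops=2, term = A^-2 * d^1
  state 1100: A-exp=+0, loops=1, term = A^0 * d^0
  state 1101: A-exp=+2, loops=2, term = A^2 * d^1
  state 1110: A-exp=-2, loops=2, term = A^-2 * d^1
  state 1111: A-exp=+0, loops=1, term = A^0 * d^0
Collect the terms by A-exponent (count of states per loop number):
Powers of d = -A^2 - A^-2: d^2 = A^4 + 2 + A^-4.
  A^4 * (d^2) = A^8 + 2*A^4 + 1
  A^2 * (4*d) = -4*A^4 - 4
  A^0 * (5 + d^2) = A^4 + 7 + A^-4
  A^-2 * (4*d) = -4 - 4*A^-4
  A^-4 * (d^2) = 1 + 2*A^-4 + A^-8
Summing the groups: <K> = A^8 - A^4 + 1 - A^-4 + A^-8

Answer: A^8 - A^4 + 1 - A^-4 + A^-8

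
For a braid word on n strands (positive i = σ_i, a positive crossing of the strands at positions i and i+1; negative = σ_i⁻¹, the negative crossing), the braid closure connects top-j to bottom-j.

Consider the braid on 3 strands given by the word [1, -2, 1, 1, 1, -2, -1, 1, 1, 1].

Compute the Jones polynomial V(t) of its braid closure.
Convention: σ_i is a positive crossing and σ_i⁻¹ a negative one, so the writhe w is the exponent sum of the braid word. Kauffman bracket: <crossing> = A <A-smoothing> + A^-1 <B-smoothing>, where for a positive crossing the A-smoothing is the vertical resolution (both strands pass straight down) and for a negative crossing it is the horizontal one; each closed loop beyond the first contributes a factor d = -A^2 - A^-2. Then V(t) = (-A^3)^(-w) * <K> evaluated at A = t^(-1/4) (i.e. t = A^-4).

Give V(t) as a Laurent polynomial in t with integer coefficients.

t^8 - 2*t^7 + 3*t^6 - 4*t^5 + 3*t^4 - 3*t^3 + 3*t^2 - t + 1

Derivation:
First cancel adjacent σ_i σ_i⁻¹ pairs (Reidemeister II — same braid, same closure): s1 s2^-1 s1 s1 s1 s2^-1 s1^-1 s1 s1 s1 → s1 s2^-1 s1 s1 s1 s2^-1 s1 s1.
Braid: s1 s2^-1 s1 s1 s1 s2^-1 s1 s1 on 3 strands, 8 crossings.
Writhe w = (#positive) - (#negative) = 6 - 2 = 4.
Computing the Kauffman bracket via state sum. There are 2^8 = 256 states.
Smooth each crossing (0=||, 1=⌣⌢); contribution A^(Σ sign_k(1-2s_k)) * d^(L-1).
Tabulate the states by total A-exponent and number of loops L (A-exp: L × count):
  A^8: L=3 ×1
  A^6: L=2 ×8
  A^4: L=1 ×21, L=3 ×7
  A^2: L=2 ×54, L=4 ×2
  A^0: L=3 ×70
  A^-2: L=4 ×56
  A^-4: L=5 ×28
  A^-6: L=6 ×8
  A^-8: L=7 ×1
Each group contributes A^e * Σ count * d^(L-1):
Powers of d = -A^2 - A^-2: d^2 = A^4 + 2 + A^-4; d^3 = -A^6 - 3*A^2 - 3*A^-2 - A^-6; d^4 = A^8 + 4*A^4 + 6 + 4*A^-4 + A^-8; d^5 = -A^10 - 5*A^6 - 10*A^2 - 10*A^-2 - 5*A^-6 - A^-10; d^6 = A^12 + 6*A^8 + 15*A^4 + 20 + 15*A^-4 + 6*A^-8 + A^-12.
  A^8 * (d^2) = A^12 + 2*A^8 + A^4
  A^6 * (8*d) = -8*A^8 - 8*A^4
  A^4 * (21 + 7*d^2) = 7*A^8 + 35*A^4 + 7
  A^2 * (54*d + 2*d^3) = -2*A^8 - 60*A^4 - 60 - 2*A^-4
  A^0 * (70*d^2) = 70*A^4 + 140 + 70*A^-4
  A^-2 * (56*d^3) = -56*A^4 - 168 - 168*A^-4 - 56*A^-8
  A^-4 * (28*d^4) = 28*A^4 + 112 + 168*A^-4 + 112*A^-8 + 28*A^-12
  A^-6 * (8*d^5) = -8*A^4 - 40 - 80*A^-4 - 80*A^-8 - 40*A^-12 - 8*A^-16
  A^-8 * (d^6) = A^4 + 6 + 15*A^-4 + 20*A^-8 + 15*A^-12 + 6*A^-16 + A^-20
Summing the groups: <K> = A^12 - A^8 + 3*A^4 - 3 + 3*A^-4 - 4*A^-8 + 3*A^-12 - 2*A^-16 + A^-20
Normalise by the writhe: (-A^3)^(-w) = (-A^3)^(-4) = A^-12, so f(A) = A^-12 * <K> = 1 - A^-4 + 3*A^-8 - 3*A^-12 + 3*A^-16 - 4*A^-20 + 3*A^-24 - 2*A^-28 + A^-32.
Substitute A = t^(-1/4), i.e. A^e → t^(-e/4): V(t) = t^8 - 2*t^7 + 3*t^6 - 4*t^5 + 3*t^4 - 3*t^3 + 3*t^2 - t + 1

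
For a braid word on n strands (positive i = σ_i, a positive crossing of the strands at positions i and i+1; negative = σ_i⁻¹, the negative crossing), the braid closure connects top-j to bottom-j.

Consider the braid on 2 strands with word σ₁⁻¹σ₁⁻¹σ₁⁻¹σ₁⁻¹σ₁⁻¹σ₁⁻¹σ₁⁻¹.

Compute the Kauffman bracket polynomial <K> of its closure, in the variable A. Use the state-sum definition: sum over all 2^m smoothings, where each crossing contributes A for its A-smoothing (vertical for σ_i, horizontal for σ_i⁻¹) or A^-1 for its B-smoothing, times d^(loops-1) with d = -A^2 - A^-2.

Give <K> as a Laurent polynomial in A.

Braid: s1^-1 s1^-1 s1^-1 s1^-1 s1^-1 s1^-1 s1^-1 on 2 strands, 7 crossings.
Writhe w = (#positive) - (#negative) = 0 - 7 = -7.
Computing the Kauffman bracket via state sum. There are 2^7 = 128 states.
For each crossing: s=0 is the vertical smoothing, s=1 horizontal. Crossing k contributes A^(sign_k * (1 - 2*s_k)); loop factor d = -A^2 - A^-2.
Tabulate the states by total A-exponent and number of loops L (A-exp: L × count):
  A^7: L=7 ×1
  A^5: L=6 ×7
  A^3: L=5 ×21
  A^1: L=4 ×35
  A^-1: L=3 ×35
  A^-3: L=2 ×21
  A^-5: L=1 ×7
  A^-7: L=2 ×1
Each group contributes A^e * Σ count * d^(L-1):
Powers of d = -A^2 - A^-2: d^2 = A^4 + 2 + A^-4; d^3 = -A^6 - 3*A^2 - 3*A^-2 - A^-6; d^4 = A^8 + 4*A^4 + 6 + 4*A^-4 + A^-8; d^5 = -A^10 - 5*A^6 - 10*A^2 - 10*A^-2 - 5*A^-6 - A^-10; d^6 = A^12 + 6*A^8 + 15*A^4 + 20 + 15*A^-4 + 6*A^-8 + A^-12.
  A^7 * (d^6) = A^19 + 6*A^15 + 15*A^11 + 20*A^7 + 15*A^3 + 6*A^-1 + A^-5
  A^5 * (7*d^5) = -7*A^15 - 35*A^11 - 70*A^7 - 70*A^3 - 35*A^-1 - 7*A^-5
  A^3 * (21*d^4) = 21*A^11 + 84*A^7 + 126*A^3 + 84*A^-1 + 21*A^-5
  A^1 * (35*d^3) = -35*A^7 - 105*A^3 - 105*A^-1 - 35*A^-5
  A^-1 * (35*d^2) = 35*A^3 + 70*A^-1 + 35*A^-5
  A^-3 * (21*d) = -21*A^-1 - 21*A^-5
  A^-5 * (7) = 7*A^-5
  A^-7 * (d) = -A^-5 - A^-9
Summing the groups: <K> = A^19 - A^15 + A^11 - A^7 + A^3 - A^-1 - A^-9

Answer: A^19 - A^15 + A^11 - A^7 + A^3 - A^-1 - A^-9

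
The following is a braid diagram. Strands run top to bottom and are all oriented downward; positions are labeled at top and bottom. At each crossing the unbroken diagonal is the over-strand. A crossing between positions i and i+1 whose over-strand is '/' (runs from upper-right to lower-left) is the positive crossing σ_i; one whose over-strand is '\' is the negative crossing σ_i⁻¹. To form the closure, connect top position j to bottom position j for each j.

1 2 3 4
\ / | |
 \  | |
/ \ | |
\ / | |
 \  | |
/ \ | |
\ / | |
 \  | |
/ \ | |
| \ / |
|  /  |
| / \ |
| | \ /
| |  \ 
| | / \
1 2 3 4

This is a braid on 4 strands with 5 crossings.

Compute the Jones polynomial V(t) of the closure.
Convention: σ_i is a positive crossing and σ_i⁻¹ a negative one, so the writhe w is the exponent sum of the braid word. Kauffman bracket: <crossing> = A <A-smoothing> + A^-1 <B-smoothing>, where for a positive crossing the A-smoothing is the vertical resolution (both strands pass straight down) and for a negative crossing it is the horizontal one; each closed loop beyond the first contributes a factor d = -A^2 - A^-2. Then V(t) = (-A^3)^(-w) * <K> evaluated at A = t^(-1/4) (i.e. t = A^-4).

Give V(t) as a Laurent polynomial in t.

t^-1 + t^-3 - t^-4

Derivation:
Reading the diagram top to bottom ('/'-over between positions i,i+1 = s_i, '\'-over = s_i^-1): braid word = s1^-1 s1^-1 s1^-1 s2 s3^-1.
The presented braid s1^-1 s1^-1 s1^-1 s2 s3^-1 on 4 strands reduces by inverse Markov moves (closure unchanged at each step):
  Destabilize: the word has the form β·s3^-1 where s3^-1 occurs only as the final letter (β ∈ B_3); drop it and the last strand → 3 strands.
  Destabilize: the word has the form β·s2 where s2 occurs only as the final letter (β ∈ B_2); drop it and the last strand → 2 strands.
Reduced to β = s1^-1 s1^-1 s1^-1 on 2 strands, 3 crossings.
Compute on β:
Braid: s1^-1 s1^-1 s1^-1 on 2 strands, 3 crossings.
Writhe w = (#positive) - (#negative) = 0 - 3 = -3.
Enumerate smoothing states for the bracket polynomial. There are 2^3 = 8 states.
Smooth each crossing (0=||, 1=⌣⌢); contribution A^(Σ sign_k(1-2s_k)) * d^(L-1).
  state 000: A-exp=-3, loops=2, term = A^-3 * d^1
  state 001: A-exp=-1, loops=1, term = A^-1 * d^0
  state 010: A-exp=-1, loops=1, term = A^-1 * d^0
  state 011: A-exp=+1, loops=2, term = A^1 * d^1
  state 100: A-exp=-1, loops=1, term = A^-1 * d^0
  state 101: A-exp=+1, loops=2, term = A^1 * d^1
  state 110: A-exp=+1, loops=2, term = A^1 * d^1
  state 111: A-exp=+3, loops=3, term = A^3 * d^2
Collect the terms by A-exponent (count of states per loop number):
Powers of d = -A^2 - A^-2: d^2 = A^4 + 2 + A^-4.
  A^3 * (d^2) = A^7 + 2*A^3 + A^-1
  A^1 * (3*d) = -3*A^3 - 3*A^-1
  A^-1 * (3) = 3*A^-1
  A^-3 * (d) = -A^-1 - A^-5
Summing the groups: <K> = A^7 - A^3 - A^-5
Normalise by the writhe: (-A^3)^(-w) = (-A^3)^(3) = -A^9, so f(A) = -A^9 * <K> = -A^16 + A^12 + A^4.
Substitute A = t^(-1/4), i.e. A^e → t^(-e/4): V(t) = t^-1 + t^-3 - t^-4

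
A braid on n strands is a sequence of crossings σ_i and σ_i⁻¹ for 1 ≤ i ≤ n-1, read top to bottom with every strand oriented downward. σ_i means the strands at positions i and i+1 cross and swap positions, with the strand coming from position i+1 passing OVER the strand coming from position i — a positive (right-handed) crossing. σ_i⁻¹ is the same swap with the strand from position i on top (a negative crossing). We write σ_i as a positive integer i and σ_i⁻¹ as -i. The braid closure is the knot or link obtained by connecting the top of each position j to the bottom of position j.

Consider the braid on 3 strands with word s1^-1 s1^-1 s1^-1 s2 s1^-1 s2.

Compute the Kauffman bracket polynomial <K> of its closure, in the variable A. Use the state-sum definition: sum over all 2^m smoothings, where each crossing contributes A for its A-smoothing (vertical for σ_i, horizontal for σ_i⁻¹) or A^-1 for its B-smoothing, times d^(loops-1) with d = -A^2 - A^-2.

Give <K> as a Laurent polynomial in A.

A^14 - 2*A^10 + 2*A^6 - 2*A^2 + 2*A^-2 - A^-6 + A^-10

Derivation:
Braid: s1^-1 s1^-1 s1^-1 s2 s1^-1 s2 on 3 strands, 6 crossings.
Writhe w = (#positive) - (#negative) = 2 - 4 = -2.
Computing the Kauffman bracket via state sum. There are 2^6 = 64 states.
Smooth each crossing (0=||, 1=⌣⌢); contribution A^(Σ sign_k(1-2s_k)) * d^(L-1).
Tabulate the states by total A-exponent and number of loops L (A-exp: L × count):
  A^6: L=5 ×1
  A^4: L=4 ×6
  A^2: L=3 ×15
  A^0: L=2 ×19, L=4 ×1
  A^-2: L=1 ×11, L=3 ×4
  A^-4: L=2 ×6
  A^-6: L=3 ×1
Each group contributes A^e * Σ count * d^(L-1):
Powers of d = -A^2 - A^-2: d^2 = A^4 + 2 + A^-4; d^3 = -A^6 - 3*A^2 - 3*A^-2 - A^-6; d^4 = A^8 + 4*A^4 + 6 + 4*A^-4 + A^-8.
  A^6 * (d^4) = A^14 + 4*A^10 + 6*A^6 + 4*A^2 + A^-2
  A^4 * (6*d^3) = -6*A^10 - 18*A^6 - 18*A^2 - 6*A^-2
  A^2 * (15*d^2) = 15*A^6 + 30*A^2 + 15*A^-2
  A^0 * (19*d + d^3) = -A^6 - 22*A^2 - 22*A^-2 - A^-6
  A^-2 * (11 + 4*d^2) = 4*A^2 + 19*A^-2 + 4*A^-6
  A^-4 * (6*d) = -6*A^-2 - 6*A^-6
  A^-6 * (d^2) = A^-2 + 2*A^-6 + A^-10
Summing the groups: <K> = A^14 - 2*A^10 + 2*A^6 - 2*A^2 + 2*A^-2 - A^-6 + A^-10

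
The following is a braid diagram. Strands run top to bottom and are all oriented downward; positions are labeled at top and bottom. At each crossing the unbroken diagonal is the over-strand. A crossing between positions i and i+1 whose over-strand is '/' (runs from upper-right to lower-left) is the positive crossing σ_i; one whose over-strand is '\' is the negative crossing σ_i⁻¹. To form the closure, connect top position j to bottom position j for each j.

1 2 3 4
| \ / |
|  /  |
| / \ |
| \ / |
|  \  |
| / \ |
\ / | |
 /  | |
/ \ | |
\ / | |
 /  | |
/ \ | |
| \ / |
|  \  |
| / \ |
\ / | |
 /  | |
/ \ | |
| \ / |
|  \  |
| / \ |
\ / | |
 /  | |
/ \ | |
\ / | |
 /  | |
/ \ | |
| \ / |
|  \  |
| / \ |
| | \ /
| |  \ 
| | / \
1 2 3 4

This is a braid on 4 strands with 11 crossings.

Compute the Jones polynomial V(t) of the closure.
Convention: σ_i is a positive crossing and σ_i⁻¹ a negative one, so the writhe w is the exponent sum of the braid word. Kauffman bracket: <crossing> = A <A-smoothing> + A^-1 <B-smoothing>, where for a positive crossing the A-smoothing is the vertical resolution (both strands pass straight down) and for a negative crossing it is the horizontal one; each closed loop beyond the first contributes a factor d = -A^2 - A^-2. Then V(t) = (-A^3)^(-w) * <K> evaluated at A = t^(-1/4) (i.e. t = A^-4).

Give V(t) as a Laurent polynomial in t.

-t^6 + 3*t^5 - 5*t^4 + 6*t^3 - 6*t^2 + 6*t - 4 + 3*t^-1 - t^-2

Derivation:
Reading the diagram top to bottom ('/'-over between positions i,i+1 = s_i, '\'-over = s_i^-1): braid word = s2 s2^-1 s1 s1 s2^-1 s1 s2^-1 s1 s1 s2^-1 s3^-1.
The presented braid s2 s2^-1 s1 s1 s2^-1 s1 s2^-1 s1 s1 s2^-1 s3^-1 on 4 strands reduces by inverse Markov moves (closure unchanged at each step):
  Destabilize: the word has the form β·s3^-1 where s3^-1 occurs only as the final letter (β ∈ B_3); drop it and the last strand → 3 strands.
  Deconjugate: the word is γ·β·γ⁻¹ with γ = s2 (prefix) and γ⁻¹ = s2^-1 (suffix); strip both.
Reduced to β = s2^-1 s1 s1 s2^-1 s1 s2^-1 s1 s1 on 3 strands, 8 crossings.
Compute on β:
Braid: s2^-1 s1 s1 s2^-1 s1 s2^-1 s1 s1 on 3 strands, 8 crossings.
Writhe w = (#positive) - (#negative) = 5 - 3 = 2.
State-sum expansion of <K>. There are 2^8 = 256 states.
Each crossing splits two ways (0=vertical, 1=horizontal). The state's weight is A^(#A-smoothings - #B-smoothings) * d^(loops - 1).
Tabulate the states by total A-exponent and number of loops L (A-exp: L × count):
  A^8: L=4 ×1
  A^6: L=3 ×8
  A^4: L=2 ×26, L=4 ×2
  A^2: L=1 ×35, L=3 ×21
  A^0: L=2 ×63, L=4 ×7
  A^-2: L=3 ×55, L=5 ×1
  A^-4: L=4 ×28
  A^-6: L=5 ×8
  A^-8: L=6 ×1
Each group contributes A^e * Σ count * d^(L-1):
Powers of d = -A^2 - A^-2: d^2 = A^4 + 2 + A^-4; d^3 = -A^6 - 3*A^2 - 3*A^-2 - A^-6; d^4 = A^8 + 4*A^4 + 6 + 4*A^-4 + A^-8; d^5 = -A^10 - 5*A^6 - 10*A^2 - 10*A^-2 - 5*A^-6 - A^-10.
  A^8 * (d^3) = -A^14 - 3*A^10 - 3*A^6 - A^2
  A^6 * (8*d^2) = 8*A^10 + 16*A^6 + 8*A^2
  A^4 * (26*d + 2*d^3) = -2*A^10 - 32*A^6 - 32*A^2 - 2*A^-2
  A^2 * (35 + 21*d^2) = 21*A^6 + 77*A^2 + 21*A^-2
  A^0 * (63*d + 7*d^3) = -7*A^6 - 84*A^2 - 84*A^-2 - 7*A^-6
  A^-2 * (55*d^2 + d^4) = A^6 + 59*A^2 + 116*A^-2 + 59*A^-6 + A^-10
  A^-4 * (28*d^3) = -28*A^2 - 84*A^-2 - 84*A^-6 - 28*A^-10
  A^-6 * (8*d^4) = 8*A^2 + 32*A^-2 + 48*A^-6 + 32*A^-10 + 8*A^-14
  A^-8 * (d^5) = -A^2 - 5*A^-2 - 10*A^-6 - 10*A^-10 - 5*A^-14 - A^-18
Summing the groups: <K> = -A^14 + 3*A^10 - 4*A^6 + 6*A^2 - 6*A^-2 + 6*A^-6 - 5*A^-10 + 3*A^-14 - A^-18
Normalise by the writhe: (-A^3)^(-w) = (-A^3)^(-2) = A^-6, so f(A) = A^-6 * <K> = -A^8 + 3*A^4 - 4 + 6*A^-4 - 6*A^-8 + 6*A^-12 - 5*A^-16 + 3*A^-20 - A^-24.
Substitute A = t^(-1/4), i.e. A^e → t^(-e/4): V(t) = -t^6 + 3*t^5 - 5*t^4 + 6*t^3 - 6*t^2 + 6*t - 4 + 3*t^-1 - t^-2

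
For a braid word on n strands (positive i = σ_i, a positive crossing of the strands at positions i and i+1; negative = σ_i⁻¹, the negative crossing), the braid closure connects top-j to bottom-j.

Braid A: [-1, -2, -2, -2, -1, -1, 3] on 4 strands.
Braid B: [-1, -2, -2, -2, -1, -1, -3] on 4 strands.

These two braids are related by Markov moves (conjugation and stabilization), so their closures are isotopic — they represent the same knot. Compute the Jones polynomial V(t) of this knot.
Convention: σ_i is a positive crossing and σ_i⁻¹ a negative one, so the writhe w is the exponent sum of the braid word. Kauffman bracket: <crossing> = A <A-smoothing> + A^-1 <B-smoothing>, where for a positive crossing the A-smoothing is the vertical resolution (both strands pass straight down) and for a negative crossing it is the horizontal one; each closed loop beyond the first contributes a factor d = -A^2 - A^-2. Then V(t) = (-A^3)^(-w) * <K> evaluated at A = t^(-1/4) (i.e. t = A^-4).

t^-2 + 2*t^-4 - 2*t^-5 + t^-6 - 2*t^-7 + t^-8

Derivation:
Markov-equivalent braids have isotopic closures, hence identical knot invariants. Strip the Markov moves from each word to reach a common short braid β, then compute V(t) once on β.
Braid A: s1^-1 s2^-1 s2^-1 s2^-1 s1^-1 s1^-1 s3 on 4 strands reduces by inverse Markov moves (closure unchanged at each step):
  Destabilize: the word has the form β·s3 where s3 occurs only as the final letter (β ∈ B_3); drop it and the last strand → 3 strands.
Reduced to β = s1^-1 s2^-1 s2^-1 s2^-1 s1^-1 s1^-1 on 3 strands, 6 crossings.
Braid B: s1^-1 s2^-1 s2^-1 s2^-1 s1^-1 s1^-1 s3^-1 on 4 strands reduces by inverse Markov moves (closure unchanged at each step):
  Destabilize: the word has the form β·s3^-1 where s3^-1 occurs only as the final letter (β ∈ B_3); drop it and the last strand → 3 strands.
Reduced to β = s1^-1 s2^-1 s2^-1 s2^-1 s1^-1 s1^-1 on 3 strands, 6 crossings.
Both give the same β = s1^-1 s2^-1 s2^-1 s2^-1 s1^-1 s1^-1 on 3 strands, so one state sum suffices:
Braid: s1^-1 s2^-1 s2^-1 s2^-1 s1^-1 s1^-1 on 3 strands, 6 crossings.
Writhe w = (#positive) - (#negative) = 0 - 6 = -6.
State-sum expansion of <K>. There are 2^6 = 64 states.
Each crossing splits two ways (0=vertical, 1=horizontal). The state's weight is A^(#A-smoothings - #B-smoothings) * d^(loops - 1).
Tabulate the states by total A-exponent and number of loops L (A-exp: L × count):
  A^6: L=5 ×1
  A^4: L=4 ×6
  A^2: L=3 ×15
  A^0: L=2 ×18, L=4 ×2
  A^-2: L=1 ×9, L=3 ×6
  A^-4: L=2 ×6
  A^-6: L=3 ×1
Each group contributes A^e * Σ count * d^(L-1):
Powers of d = -A^2 - A^-2: d^2 = A^4 + 2 + A^-4; d^3 = -A^6 - 3*A^2 - 3*A^-2 - A^-6; d^4 = A^8 + 4*A^4 + 6 + 4*A^-4 + A^-8.
  A^6 * (d^4) = A^14 + 4*A^10 + 6*A^6 + 4*A^2 + A^-2
  A^4 * (6*d^3) = -6*A^10 - 18*A^6 - 18*A^2 - 6*A^-2
  A^2 * (15*d^2) = 15*A^6 + 30*A^2 + 15*A^-2
  A^0 * (18*d + 2*d^3) = -2*A^6 - 24*A^2 - 24*A^-2 - 2*A^-6
  A^-2 * (9 + 6*d^2) = 6*A^2 + 21*A^-2 + 6*A^-6
  A^-4 * (6*d) = -6*A^-2 - 6*A^-6
  A^-6 * (d^2) = A^-2 + 2*A^-6 + A^-10
Summing the groups: <K> = A^14 - 2*A^10 + A^6 - 2*A^2 + 2*A^-2 + A^-10
Normalise by the writhe: (-A^3)^(-w) = (-A^3)^(6) = A^18, so f(A) = A^18 * <K> = A^32 - 2*A^28 + A^24 - 2*A^20 + 2*A^16 + A^8.
Substitute A = t^(-1/4), i.e. A^e → t^(-e/4): V(t) = t^-2 + 2*t^-4 - 2*t^-5 + t^-6 - 2*t^-7 + t^-8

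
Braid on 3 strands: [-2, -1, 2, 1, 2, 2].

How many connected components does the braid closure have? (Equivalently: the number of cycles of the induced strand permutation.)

1

Derivation:
Track the strand permutation on 3 strands, starting from identity.
  step 1: s2^-1 swaps positions 2,3 -> [1 3 2]
  step 2: s1^-1 swaps positions 1,2 -> [3 1 2]
  step 3: s2 swaps positions 2,3 -> [3 2 1]
  step 4: s1 swaps positions 1,2 -> [2 3 1]
  step 5: s2 swaps positions 2,3 -> [2 1 3]
  step 6: s2 swaps positions 2,3 -> [2 3 1]
Final permutation (position -> original strand): [2 3 1]
Closure components = cycle count of this permutation = 1.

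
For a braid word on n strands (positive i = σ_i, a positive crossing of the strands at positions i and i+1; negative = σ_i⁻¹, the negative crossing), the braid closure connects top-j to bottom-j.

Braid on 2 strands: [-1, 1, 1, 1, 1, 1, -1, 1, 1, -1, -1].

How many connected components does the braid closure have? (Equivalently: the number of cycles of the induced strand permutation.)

Track the strand permutation on 2 strands, starting from identity.
  step 1: s1^-1 swaps positions 1,2 -> [2 1]
  step 2: s1 swaps positions 1,2 -> [1 2]
  step 3: s1 swaps positions 1,2 -> [2 1]
  step 4: s1 swaps positions 1,2 -> [1 2]
  step 5: s1 swaps positions 1,2 -> [2 1]
  step 6: s1 swaps positions 1,2 -> [1 2]
  step 7: s1^-1 swaps positions 1,2 -> [2 1]
  step 8: s1 swaps positions 1,2 -> [1 2]
  step 9: s1 swaps positions 1,2 -> [2 1]
  step 10: s1^-1 swaps positions 1,2 -> [1 2]
  step 11: s1^-1 swaps positions 1,2 -> [2 1]
Final permutation (position -> original strand): [2 1]
Closure components = cycle count of this permutation = 1.

Answer: 1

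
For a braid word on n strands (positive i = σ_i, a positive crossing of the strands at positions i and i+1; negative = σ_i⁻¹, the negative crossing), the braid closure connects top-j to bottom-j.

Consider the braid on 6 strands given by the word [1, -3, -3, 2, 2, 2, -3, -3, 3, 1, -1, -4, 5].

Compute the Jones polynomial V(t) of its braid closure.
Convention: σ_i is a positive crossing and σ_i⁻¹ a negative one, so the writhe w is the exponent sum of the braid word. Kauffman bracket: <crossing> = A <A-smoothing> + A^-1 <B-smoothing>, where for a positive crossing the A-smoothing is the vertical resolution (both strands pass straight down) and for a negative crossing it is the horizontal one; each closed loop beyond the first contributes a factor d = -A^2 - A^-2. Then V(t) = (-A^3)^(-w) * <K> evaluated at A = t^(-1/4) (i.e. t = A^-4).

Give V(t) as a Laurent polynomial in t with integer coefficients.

The presented braid s1 s3^-1 s3^-1 s2 s2 s2 s3^-1 s3^-1 s3 s1 s1^-1 s4^-1 s5 on 6 strands reduces by inverse Markov moves (closure unchanged at each step):
  Destabilize: the word has the form β·s5 where s5 occurs only as the final letter (β ∈ B_5); drop it and the last strand → 5 strands.
  Destabilize: the word has the form β·s4^-1 where s4^-1 occurs only as the final letter (β ∈ B_4); drop it and the last strand → 4 strands.
  Deconjugate: the word is γ·β·γ⁻¹ with γ = s1 (prefix) and γ⁻¹ = s1^-1 (suffix); strip both.
Reduced to β = s3^-1 s3^-1 s2 s2 s2 s3^-1 s3^-1 s3 s1 on 4 strands, 9 crossings.
Compute on β:
First cancel adjacent σ_i σ_i⁻¹ pairs (Reidemeister II — same braid, same closure): s3^-1 s3^-1 s2 s2 s2 s3^-1 s3^-1 s3 s1 → s3^-1 s3^-1 s2 s2 s2 s3^-1 s1.
Braid: s3^-1 s3^-1 s2 s2 s2 s3^-1 s1 on 4 strands, 7 crossings.
Writhe w = (#positive) - (#negative) = 4 - 3 = 1.
State-sum expansion of <K>. There are 2^7 = 128 states.
For each crossing: s=0 is the vertical smoothing, s=1 horizontal. Crossing k contributes A^(sign_k * (1 - 2*s_k)); loop factor d = -A^2 - A^-2.
Tabulate the states by total A-exponent and number of loops L (A-exp: L × count):
  A^7: L=5 ×1
  A^5: L=4 ×7
  A^3: L=3 ×18, L=5 ×3
  A^1: L=2 ×21, L=4 ×13, L=6 ×1
  A^-1: L=1 ×9, L=3 ×22, L=5 ×4
  A^-3: L=2 ×12, L=4 ×9
  A^-5: L=3 ×6, L=5 ×1
  A^-7: L=4 ×1
Each group contributes A^e * Σ count * d^(L-1):
Powers of d = -A^2 - A^-2: d^2 = A^4 + 2 + A^-4; d^3 = -A^6 - 3*A^2 - 3*A^-2 - A^-6; d^4 = A^8 + 4*A^4 + 6 + 4*A^-4 + A^-8; d^5 = -A^10 - 5*A^6 - 10*A^2 - 10*A^-2 - 5*A^-6 - A^-10.
  A^7 * (d^4) = A^15 + 4*A^11 + 6*A^7 + 4*A^3 + A^-1
  A^5 * (7*d^3) = -7*A^11 - 21*A^7 - 21*A^3 - 7*A^-1
  A^3 * (18*d^2 + 3*d^4) = 3*A^11 + 30*A^7 + 54*A^3 + 30*A^-1 + 3*A^-5
  A^1 * (21*d + 13*d^3 + d^5) = -A^11 - 18*A^7 - 70*A^3 - 70*A^-1 - 18*A^-5 - A^-9
  A^-1 * (9 + 22*d^2 + 4*d^4) = 4*A^7 + 38*A^3 + 77*A^-1 + 38*A^-5 + 4*A^-9
  A^-3 * (12*d + 9*d^3) = -9*A^3 - 39*A^-1 - 39*A^-5 - 9*A^-9
  A^-5 * (6*d^2 + d^4) = A^3 + 10*A^-1 + 18*A^-5 + 10*A^-9 + A^-13
  A^-7 * (d^3) = -A^-1 - 3*A^-5 - 3*A^-9 - A^-13
Summing the groups: <K> = A^15 - A^11 + A^7 - 3*A^3 + A^-1 - A^-5 + A^-9
Normalise by the writhe: (-A^3)^(-w) = (-A^3)^(-1) = -A^-3, so f(A) = -A^-3 * <K> = -A^12 + A^8 - A^4 + 3 - A^-4 + A^-8 - A^-12.
Substitute A = t^(-1/4), i.e. A^e → t^(-e/4): V(t) = -t^3 + t^2 - t + 3 - t^-1 + t^-2 - t^-3

Answer: -t^3 + t^2 - t + 3 - t^-1 + t^-2 - t^-3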